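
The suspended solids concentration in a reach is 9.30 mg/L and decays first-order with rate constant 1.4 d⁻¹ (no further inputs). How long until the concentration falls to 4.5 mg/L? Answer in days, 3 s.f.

t = ln(C₀/C)/k = ln(9.30/4.5)/1.4 = 0.7259/1.4 = 0.5185 d.

0.519 d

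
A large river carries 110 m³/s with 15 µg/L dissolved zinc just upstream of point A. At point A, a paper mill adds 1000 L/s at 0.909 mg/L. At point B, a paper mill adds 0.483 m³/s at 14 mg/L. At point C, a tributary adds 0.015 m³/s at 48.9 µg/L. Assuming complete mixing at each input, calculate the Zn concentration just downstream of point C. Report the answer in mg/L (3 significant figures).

15 µg/L = 0.015 mg/L.
1000 L/s = 1 m³/s.
After input A: C = (110·0.015 + 1·0.909) / 111 = 0.02305 mg/L.
After input B: C = (111·0.02305 + 0.483·14) / 111.5 = 0.08361 mg/L.
48.9 µg/L = 0.0489 mg/L.
After input C: C = (111.5·0.08361 + 0.015·0.0489) / 111.5 = 0.0836 mg/L.

0.0836 mg/L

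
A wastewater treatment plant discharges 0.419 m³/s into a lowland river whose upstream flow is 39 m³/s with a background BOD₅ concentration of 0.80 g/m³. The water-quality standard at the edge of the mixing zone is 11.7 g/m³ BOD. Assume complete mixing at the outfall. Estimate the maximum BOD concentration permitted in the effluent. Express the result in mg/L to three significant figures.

Mass balance: 11.7·39.42 = 0.419·Cₑ + 39·0.8.
Cₑ = (461.2 − 31.2) / 0.419 = 1026 mg/L.

1030 mg/L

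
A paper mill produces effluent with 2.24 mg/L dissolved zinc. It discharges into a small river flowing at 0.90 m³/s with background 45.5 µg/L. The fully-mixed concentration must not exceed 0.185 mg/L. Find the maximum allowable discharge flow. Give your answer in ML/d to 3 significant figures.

5.28 ML/d

45.5 µg/L = 0.0455 mg/L.
Mass balance at complete mixing: C_std·(Q_w + Q_r) = Q_w·C_e + Q_r·C_b.
Rearranging, Q_w = Q_r·(C_std − C_b)/(C_e − C_std) = 0.90·(0.185 − 0.0455) / (2.24 − 0.185) = 0.06109 m³/s.
= 5.279 ML/d.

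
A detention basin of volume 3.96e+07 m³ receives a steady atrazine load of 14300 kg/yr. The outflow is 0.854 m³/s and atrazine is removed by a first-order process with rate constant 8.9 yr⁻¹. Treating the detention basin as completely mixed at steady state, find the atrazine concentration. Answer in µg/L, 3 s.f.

Outflow Q = 0.854 m³/s × 3.156e+07 s/yr = 2.695e+07 m³/yr.
Steady-state CSTR mass balance: W = Q·C + k·V·C, so C = W/(Q + kV).
Q + kV = 2.695e+07 + 8.9·3.96e+07 = 3.794e+08 m³/yr.
C = 14300/3.794e+08 = 3.769e-05 kg/m³ = 0.03769 mg/L = 37.69 µg/L.

37.7 µg/L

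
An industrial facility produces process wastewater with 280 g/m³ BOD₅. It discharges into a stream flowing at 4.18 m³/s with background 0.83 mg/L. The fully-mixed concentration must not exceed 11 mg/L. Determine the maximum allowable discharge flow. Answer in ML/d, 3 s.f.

Mass balance at complete mixing: C_std·(Q_w + Q_r) = Q_w·C_e + Q_r·C_b.
Rearranging, Q_w = Q_r·(C_std − C_b)/(C_e − C_std) = 4.18·(11 − 0.83) / (280 − 11) = 0.158 m³/s.
= 13.65 ML/d.

13.7 ML/d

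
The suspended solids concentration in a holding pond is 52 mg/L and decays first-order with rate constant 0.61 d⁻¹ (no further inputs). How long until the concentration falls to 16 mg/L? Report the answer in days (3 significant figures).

t = ln(C₀/C)/k = ln(52/16)/0.61 = 1.179/0.61 = 1.932 d.

1.93 d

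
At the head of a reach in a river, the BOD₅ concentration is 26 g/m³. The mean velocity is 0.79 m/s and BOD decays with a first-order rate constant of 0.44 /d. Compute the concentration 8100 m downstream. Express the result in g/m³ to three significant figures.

24.7 g/m³

Travel time t = 8100 m / 0.79 m/s = 8100/0.79 = 1.025e+04 s = 0.1187 d.
First-order decay: C = 26·exp(−0.44·0.1187) = 26·0.9491 = 24.68 g/m³.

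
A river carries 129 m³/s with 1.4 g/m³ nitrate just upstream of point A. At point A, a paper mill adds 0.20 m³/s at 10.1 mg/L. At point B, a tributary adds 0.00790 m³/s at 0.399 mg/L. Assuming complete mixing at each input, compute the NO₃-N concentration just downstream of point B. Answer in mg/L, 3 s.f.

After input A: C = (129·1.4 + 0.2·10.1) / 129.2 = 1.413 mg/L.
After input B: C = (129.2·1.413 + 0.0079·0.399) / 129.2 = 1.413 mg/L.

1.41 mg/L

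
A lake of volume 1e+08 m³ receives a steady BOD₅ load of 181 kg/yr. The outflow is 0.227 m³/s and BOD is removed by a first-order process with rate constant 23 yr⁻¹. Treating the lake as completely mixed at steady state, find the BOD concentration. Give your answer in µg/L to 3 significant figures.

Outflow Q = 0.227 m³/s × 3.156e+07 s/yr = 7.164e+06 m³/yr.
Steady-state CSTR mass balance: W = Q·C + k·V·C, so C = W/(Q + kV).
Q + kV = 7.164e+06 + 23·1e+08 = 2.307e+09 m³/yr.
C = 181/2.307e+09 = 7.845e-08 kg/m³ = 7.845e-05 mg/L = 0.07845 µg/L.

0.0785 µg/L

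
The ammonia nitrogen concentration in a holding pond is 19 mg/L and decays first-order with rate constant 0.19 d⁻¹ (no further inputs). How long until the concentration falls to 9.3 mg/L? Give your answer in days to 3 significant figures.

3.76 d

t = ln(C₀/C)/k = ln(19/9.3)/0.19 = 0.7144/0.19 = 3.76 d.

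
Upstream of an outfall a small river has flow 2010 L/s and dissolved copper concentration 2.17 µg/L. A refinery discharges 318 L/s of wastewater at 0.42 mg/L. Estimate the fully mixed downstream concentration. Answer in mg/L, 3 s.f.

0.0592 mg/L

318 L/s = 0.318 m³/s.
2010 L/s = 2.01 m³/s.
2.17 µg/L = 0.00217 mg/L.
Flow-weighted mixing gives C = (0.318·0.42 + 2.01·0.00217) / (0.318 + 2.01) = 0.1379/2.328 = 0.05924 mg/L.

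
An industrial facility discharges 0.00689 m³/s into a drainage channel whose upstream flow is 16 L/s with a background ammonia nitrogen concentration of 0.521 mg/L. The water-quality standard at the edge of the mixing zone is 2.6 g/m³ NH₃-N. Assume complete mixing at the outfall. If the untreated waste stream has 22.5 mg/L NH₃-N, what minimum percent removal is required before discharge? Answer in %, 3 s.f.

16 L/s = 0.016 m³/s.
Mass balance: 2.6·0.02289 = 0.00689·Cₑ + 0.016·0.521.
Cₑ = (0.05951 − 0.008336) / 0.00689 = 7.428 mg/L.
Required removal = 1 − 7.428/22.5 = 66.99 %.

67.0 %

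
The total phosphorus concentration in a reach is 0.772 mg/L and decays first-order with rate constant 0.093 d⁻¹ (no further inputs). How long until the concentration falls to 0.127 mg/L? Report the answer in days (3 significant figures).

t = ln(C₀/C)/k = ln(0.772/0.127)/0.093 = 1.805/0.093 = 19.41 d.

19.4 d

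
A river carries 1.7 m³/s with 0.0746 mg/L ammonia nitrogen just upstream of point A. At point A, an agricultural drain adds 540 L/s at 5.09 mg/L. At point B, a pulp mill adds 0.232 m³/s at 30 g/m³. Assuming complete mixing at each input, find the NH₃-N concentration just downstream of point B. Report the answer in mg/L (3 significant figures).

3.98 mg/L

540 L/s = 0.54 m³/s.
After input A: C = (1.7·0.0746 + 0.54·5.09) / 2.24 = 1.284 mg/L.
After input B: C = (2.24·1.284 + 0.232·30) / 2.472 = 3.979 mg/L.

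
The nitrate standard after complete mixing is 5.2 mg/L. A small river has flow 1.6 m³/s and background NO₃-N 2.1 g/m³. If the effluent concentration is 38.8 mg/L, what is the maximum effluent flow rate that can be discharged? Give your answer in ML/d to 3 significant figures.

12.8 ML/d

Mass balance at complete mixing: C_std·(Q_w + Q_r) = Q_w·C_e + Q_r·C_b.
Rearranging, Q_w = Q_r·(C_std − C_b)/(C_e − C_std) = 1.6·(5.2 − 2.1) / (38.8 − 5.2) = 0.1476 m³/s.
= 12.75 ML/d.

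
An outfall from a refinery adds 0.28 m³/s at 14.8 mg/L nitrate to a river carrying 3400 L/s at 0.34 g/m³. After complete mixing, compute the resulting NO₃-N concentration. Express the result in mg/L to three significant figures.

1.44 mg/L

3400 L/s = 3.4 m³/s.
Flow-weighted mixing gives C = (0.28·14.8 + 3.4·0.34) / (0.28 + 3.4) = 5.3/3.68 = 1.44 mg/L.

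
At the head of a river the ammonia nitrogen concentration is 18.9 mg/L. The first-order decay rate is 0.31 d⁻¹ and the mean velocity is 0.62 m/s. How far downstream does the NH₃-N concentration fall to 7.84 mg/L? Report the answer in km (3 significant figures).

From C = C₀·e^(−kt), t = ln(C₀/C)/k = ln(18.9/7.84)/0.31 = 0.8799/0.31 = 2.838 d.
Distance = v·t = 0.62 m/s × 2.452e+05 s = 1.521e+05 m = 152.1 km.

152 km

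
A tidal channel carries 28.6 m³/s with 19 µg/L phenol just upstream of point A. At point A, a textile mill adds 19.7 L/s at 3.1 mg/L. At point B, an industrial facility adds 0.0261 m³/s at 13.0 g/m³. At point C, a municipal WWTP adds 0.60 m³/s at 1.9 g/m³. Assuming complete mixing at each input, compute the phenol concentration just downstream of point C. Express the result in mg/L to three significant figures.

0.0713 mg/L

19 µg/L = 0.019 mg/L.
19.7 L/s = 0.0197 m³/s.
After input A: C = (28.6·0.019 + 0.0197·3.1) / 28.62 = 0.02112 mg/L.
After input B: C = (28.62·0.02112 + 0.0261·13) / 28.65 = 0.03295 mg/L.
After input C: C = (28.65·0.03295 + 0.6·1.9) / 29.25 = 0.07125 mg/L.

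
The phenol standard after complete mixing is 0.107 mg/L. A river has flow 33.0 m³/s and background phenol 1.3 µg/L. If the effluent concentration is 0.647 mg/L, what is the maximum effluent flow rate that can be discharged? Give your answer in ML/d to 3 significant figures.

558 ML/d

1.3 µg/L = 0.0013 mg/L.
Mass balance at complete mixing: C_std·(Q_w + Q_r) = Q_w·C_e + Q_r·C_b.
Rearranging, Q_w = Q_r·(C_std − C_b)/(C_e − C_std) = 33.0·(0.107 − 0.0013) / (0.647 − 0.107) = 6.459 m³/s.
= 558.1 ML/d.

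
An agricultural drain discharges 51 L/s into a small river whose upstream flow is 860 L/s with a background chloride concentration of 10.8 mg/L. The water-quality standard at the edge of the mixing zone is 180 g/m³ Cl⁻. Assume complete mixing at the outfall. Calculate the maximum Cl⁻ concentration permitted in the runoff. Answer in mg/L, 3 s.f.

3030 mg/L

51 L/s = 0.051 m³/s.
860 L/s = 0.86 m³/s.
Mass balance: 180·0.911 = 0.051·Cₑ + 0.86·10.8.
Cₑ = (164 − 9.288) / 0.051 = 3033 mg/L.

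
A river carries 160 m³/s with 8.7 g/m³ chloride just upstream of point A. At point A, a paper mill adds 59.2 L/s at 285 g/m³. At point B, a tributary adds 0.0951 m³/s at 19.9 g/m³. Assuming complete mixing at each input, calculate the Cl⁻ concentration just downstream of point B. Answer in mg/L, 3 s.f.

8.81 mg/L

59.2 L/s = 0.0592 m³/s.
After input A: C = (160·8.7 + 0.0592·285) / 160.1 = 8.802 mg/L.
After input B: C = (160.1·8.802 + 0.0951·19.9) / 160.2 = 8.809 mg/L.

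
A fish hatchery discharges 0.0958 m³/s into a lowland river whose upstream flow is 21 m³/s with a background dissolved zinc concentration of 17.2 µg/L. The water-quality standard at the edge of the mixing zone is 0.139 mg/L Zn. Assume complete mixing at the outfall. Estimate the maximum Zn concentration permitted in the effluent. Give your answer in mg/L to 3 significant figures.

17.2 µg/L = 0.0172 mg/L.
Mass balance: 0.139·21.1 = 0.0958·Cₑ + 21·0.0172.
Cₑ = (2.932 − 0.3612) / 0.0958 = 26.84 mg/L.

26.8 mg/L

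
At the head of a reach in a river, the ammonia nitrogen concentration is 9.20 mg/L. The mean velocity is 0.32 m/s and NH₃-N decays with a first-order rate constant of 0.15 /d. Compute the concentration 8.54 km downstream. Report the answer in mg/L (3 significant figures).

8.78 mg/L

Travel time t = 8.54 km / 0.32 m/s = 8540/0.32 = 2.669e+04 s = 0.3089 d.
First-order decay: C = 9.20·exp(−0.15·0.3089) = 9.20·0.9547 = 8.783 mg/L.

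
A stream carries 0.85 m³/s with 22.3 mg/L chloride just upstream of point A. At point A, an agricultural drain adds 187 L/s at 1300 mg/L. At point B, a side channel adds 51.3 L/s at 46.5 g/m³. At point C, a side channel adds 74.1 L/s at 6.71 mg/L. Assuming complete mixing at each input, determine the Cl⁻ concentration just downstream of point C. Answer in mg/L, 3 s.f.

187 L/s = 0.187 m³/s.
After input A: C = (0.85·22.3 + 0.187·1300) / 1.037 = 252.7 mg/L.
51.3 L/s = 0.0513 m³/s.
After input B: C = (1.037·252.7 + 0.0513·46.5) / 1.088 = 243 mg/L.
74.1 L/s = 0.0741 m³/s.
After input C: C = (1.088·243 + 0.0741·6.71) / 1.162 = 227.9 mg/L.

228 mg/L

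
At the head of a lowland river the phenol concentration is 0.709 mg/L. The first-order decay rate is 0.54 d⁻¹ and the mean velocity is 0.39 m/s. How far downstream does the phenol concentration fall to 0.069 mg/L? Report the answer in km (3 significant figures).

145 km

From C = C₀·e^(−kt), t = ln(C₀/C)/k = ln(0.709/0.069)/0.54 = 2.33/0.54 = 4.314 d.
Distance = v·t = 0.39 m/s × 3.728e+05 s = 1.454e+05 m = 145.4 km.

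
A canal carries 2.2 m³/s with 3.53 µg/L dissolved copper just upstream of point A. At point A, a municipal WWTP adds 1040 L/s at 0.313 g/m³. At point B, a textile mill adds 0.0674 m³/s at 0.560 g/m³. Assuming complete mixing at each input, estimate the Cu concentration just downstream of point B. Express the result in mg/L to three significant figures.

3.53 µg/L = 0.00353 mg/L.
1040 L/s = 1.04 m³/s.
After input A: C = (2.2·0.00353 + 1.04·0.313) / 3.24 = 0.1029 mg/L.
After input B: C = (3.24·0.1029 + 0.0674·0.56) / 3.307 = 0.1122 mg/L.

0.112 mg/L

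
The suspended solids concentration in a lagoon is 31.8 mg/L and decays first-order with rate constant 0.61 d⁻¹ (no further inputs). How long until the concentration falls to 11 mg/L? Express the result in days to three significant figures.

1.74 d

t = ln(C₀/C)/k = ln(31.8/11)/0.61 = 1.062/0.61 = 1.74 d.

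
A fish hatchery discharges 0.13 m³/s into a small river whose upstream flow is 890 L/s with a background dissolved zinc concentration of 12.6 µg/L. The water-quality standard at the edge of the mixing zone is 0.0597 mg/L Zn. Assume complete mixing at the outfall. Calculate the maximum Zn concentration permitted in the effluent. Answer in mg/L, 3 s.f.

0.382 mg/L

890 L/s = 0.89 m³/s.
12.6 µg/L = 0.0126 mg/L.
Mass balance: 0.0597·1.02 = 0.13·Cₑ + 0.89·0.0126.
Cₑ = (0.06089 − 0.01121) / 0.13 = 0.3822 mg/L.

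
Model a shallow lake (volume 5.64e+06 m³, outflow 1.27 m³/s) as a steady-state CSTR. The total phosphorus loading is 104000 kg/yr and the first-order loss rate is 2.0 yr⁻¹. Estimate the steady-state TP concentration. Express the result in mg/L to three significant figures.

Outflow Q = 1.27 m³/s × 3.156e+07 s/yr = 4.008e+07 m³/yr.
Steady-state CSTR mass balance: W = Q·C + k·V·C, so C = W/(Q + kV).
Q + kV = 4.008e+07 + 2.0·5.64e+06 = 5.136e+07 m³/yr.
C = 104000/5.136e+07 = 0.002025 kg/m³ = 2.025 mg/L.

2.02 mg/L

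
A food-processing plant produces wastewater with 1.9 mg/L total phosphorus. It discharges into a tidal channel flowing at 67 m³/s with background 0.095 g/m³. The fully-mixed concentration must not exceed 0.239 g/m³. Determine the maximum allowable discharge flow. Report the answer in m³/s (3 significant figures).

5.81 m³/s

Mass balance at complete mixing: C_std·(Q_w + Q_r) = Q_w·C_e + Q_r·C_b.
Rearranging, Q_w = Q_r·(C_std − C_b)/(C_e − C_std) = 67·(0.239 − 0.095) / (1.9 − 0.239) = 5.809 m³/s.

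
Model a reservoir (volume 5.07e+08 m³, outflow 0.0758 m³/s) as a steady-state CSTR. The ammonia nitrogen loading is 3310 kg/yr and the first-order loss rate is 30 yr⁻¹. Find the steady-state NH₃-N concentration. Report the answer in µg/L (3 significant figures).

Outflow Q = 0.0758 m³/s × 3.156e+07 s/yr = 2.392e+06 m³/yr.
Steady-state CSTR mass balance: W = Q·C + k·V·C, so C = W/(Q + kV).
Q + kV = 2.392e+06 + 30·5.07e+08 = 1.521e+10 m³/yr.
C = 3310/1.521e+10 = 2.176e-07 kg/m³ = 0.0002176 mg/L = 0.2176 µg/L.

0.218 µg/L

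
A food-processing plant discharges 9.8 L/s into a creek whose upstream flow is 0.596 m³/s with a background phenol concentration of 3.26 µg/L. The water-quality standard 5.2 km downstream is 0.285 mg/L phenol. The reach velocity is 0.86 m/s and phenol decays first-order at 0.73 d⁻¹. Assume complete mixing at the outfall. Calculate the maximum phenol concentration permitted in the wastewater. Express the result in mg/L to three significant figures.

18.3 mg/L

9.8 L/s = 0.0098 m³/s.
3.26 µg/L = 0.00326 mg/L.
Travel time to the compliance point: t = 5200/0.86 = 6047 s = 0.06998 d; decay factor exp(−0.73·0.06998) = 0.9502.
So the concentration just after mixing may be at most 0.285/0.9502 = 0.2999 mg/L.
Mass balance: 0.2999·0.6058 = 0.0098·Cₑ + 0.596·0.00326.
Cₑ = (0.1817 − 0.001943) / 0.0098 = 18.34 mg/L.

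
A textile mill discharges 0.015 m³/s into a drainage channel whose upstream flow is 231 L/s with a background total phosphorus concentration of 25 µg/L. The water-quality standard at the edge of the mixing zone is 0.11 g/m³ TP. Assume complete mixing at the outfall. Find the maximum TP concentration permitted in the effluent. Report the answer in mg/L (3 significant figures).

1.42 mg/L

231 L/s = 0.231 m³/s.
25 µg/L = 0.025 mg/L.
Mass balance: 0.11·0.246 = 0.015·Cₑ + 0.231·0.025.
Cₑ = (0.02706 − 0.005775) / 0.015 = 1.419 mg/L.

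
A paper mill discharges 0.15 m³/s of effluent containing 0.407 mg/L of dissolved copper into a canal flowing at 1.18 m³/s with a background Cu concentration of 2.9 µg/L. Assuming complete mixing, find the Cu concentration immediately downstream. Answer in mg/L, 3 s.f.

0.0485 mg/L

2.9 µg/L = 0.0029 mg/L.
By mass balance at complete mixing, C = (0.15·0.407 + 1.18·0.0029) / (0.15 + 1.18) = 0.06447/1.33 = 0.04848 mg/L.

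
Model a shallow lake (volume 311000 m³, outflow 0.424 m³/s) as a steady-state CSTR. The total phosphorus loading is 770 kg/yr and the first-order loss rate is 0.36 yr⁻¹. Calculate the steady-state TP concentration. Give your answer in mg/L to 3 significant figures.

0.0571 mg/L

Outflow Q = 0.424 m³/s × 3.156e+07 s/yr = 1.338e+07 m³/yr.
Steady-state CSTR mass balance: W = Q·C + k·V·C, so C = W/(Q + kV).
Q + kV = 1.338e+07 + 0.36·311000 = 1.349e+07 m³/yr.
C = 770/1.349e+07 = 5.707e-05 kg/m³ = 0.05707 mg/L.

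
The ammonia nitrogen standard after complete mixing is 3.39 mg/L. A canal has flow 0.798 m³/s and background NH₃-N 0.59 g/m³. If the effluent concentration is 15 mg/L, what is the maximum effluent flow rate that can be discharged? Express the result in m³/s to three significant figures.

Mass balance at complete mixing: C_std·(Q_w + Q_r) = Q_w·C_e + Q_r·C_b.
Rearranging, Q_w = Q_r·(C_std − C_b)/(C_e − C_std) = 0.798·(3.39 − 0.59) / (15 − 3.39) = 0.1925 m³/s.

0.192 m³/s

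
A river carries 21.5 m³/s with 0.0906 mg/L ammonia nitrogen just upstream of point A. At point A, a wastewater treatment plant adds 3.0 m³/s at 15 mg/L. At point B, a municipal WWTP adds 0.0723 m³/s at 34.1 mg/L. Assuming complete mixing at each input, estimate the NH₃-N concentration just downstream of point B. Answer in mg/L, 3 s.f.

After input A: C = (21.5·0.0906 + 3·15) / 24.5 = 1.916 mg/L.
After input B: C = (24.5·1.916 + 0.0723·34.1) / 24.57 = 2.011 mg/L.

2.01 mg/L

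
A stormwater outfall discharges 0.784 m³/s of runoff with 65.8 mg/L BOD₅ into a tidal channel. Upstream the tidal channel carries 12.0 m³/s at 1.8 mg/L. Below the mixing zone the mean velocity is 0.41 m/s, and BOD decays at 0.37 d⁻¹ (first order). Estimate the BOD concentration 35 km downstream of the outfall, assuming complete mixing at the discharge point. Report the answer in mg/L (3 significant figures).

3.97 mg/L

After complete mixing, C₀ = (0.784·65.8 + 12·1.8) / 12.78 = 5.725 mg/L.
Travel time t = 3.5e+04 m / 0.41 m/s = 8.537e+04 s = 0.988 d.
C = 5.725·exp(−0.37·0.988) = 5.725·0.6938 = 3.972 mg/L.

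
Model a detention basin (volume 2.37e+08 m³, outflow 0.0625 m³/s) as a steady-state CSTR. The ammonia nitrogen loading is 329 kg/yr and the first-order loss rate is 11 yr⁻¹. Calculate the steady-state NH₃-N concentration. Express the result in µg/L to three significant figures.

0.126 µg/L

Outflow Q = 0.0625 m³/s × 3.156e+07 s/yr = 1.972e+06 m³/yr.
Steady-state CSTR mass balance: W = Q·C + k·V·C, so C = W/(Q + kV).
Q + kV = 1.972e+06 + 11·2.37e+08 = 2.609e+09 m³/yr.
C = 329/2.609e+09 = 1.261e-07 kg/m³ = 0.0001261 mg/L = 0.1261 µg/L.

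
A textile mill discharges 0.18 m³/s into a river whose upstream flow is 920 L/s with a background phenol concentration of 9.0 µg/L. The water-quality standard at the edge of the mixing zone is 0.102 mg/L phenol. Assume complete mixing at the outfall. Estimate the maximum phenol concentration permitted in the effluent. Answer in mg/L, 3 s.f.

0.577 mg/L

920 L/s = 0.92 m³/s.
9.0 µg/L = 0.009 mg/L.
Mass balance: 0.102·1.1 = 0.18·Cₑ + 0.92·0.009.
Cₑ = (0.1122 − 0.00828) / 0.18 = 0.5773 mg/L.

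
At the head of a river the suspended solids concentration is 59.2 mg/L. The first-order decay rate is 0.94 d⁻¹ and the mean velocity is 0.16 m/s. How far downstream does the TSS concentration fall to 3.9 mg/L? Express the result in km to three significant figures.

From C = C₀·e^(−kt), t = ln(C₀/C)/k = ln(59.2/3.9)/0.94 = 2.72/0.94 = 2.894 d.
Distance = v·t = 0.16 m/s × 2.5e+05 s = 4e+04 m = 40 km.

40.0 km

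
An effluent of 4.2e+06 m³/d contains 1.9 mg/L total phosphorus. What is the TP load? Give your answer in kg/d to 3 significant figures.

4.2e+06 m³/d = 48.61 m³/s.
Mass flux = Q·C = 48.61 m³/s × 1.9 g/m³ = 92.36 g/s.
= 92.36 g/s × 86.4 = 7980 kg/d.

7980 kg/d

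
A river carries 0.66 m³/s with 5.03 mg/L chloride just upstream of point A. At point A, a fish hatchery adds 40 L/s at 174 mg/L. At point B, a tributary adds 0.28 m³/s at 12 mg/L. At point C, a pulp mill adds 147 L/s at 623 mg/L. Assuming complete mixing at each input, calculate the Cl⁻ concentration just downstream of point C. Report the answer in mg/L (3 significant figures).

40 L/s = 0.04 m³/s.
After input A: C = (0.66·5.03 + 0.04·174) / 0.7 = 14.69 mg/L.
After input B: C = (0.7·14.69 + 0.28·12) / 0.98 = 13.92 mg/L.
147 L/s = 0.147 m³/s.
After input C: C = (0.98·13.92 + 0.147·623) / 1.127 = 93.36 mg/L.

93.4 mg/L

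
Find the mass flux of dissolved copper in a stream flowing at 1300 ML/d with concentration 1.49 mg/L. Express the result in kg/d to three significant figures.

1300 ML/d = 15.05 m³/s.
Mass flux = Q·C = 15.05 m³/s × 1.49 g/m³ = 22.42 g/s.
= 22.42 g/s × 86.4 = 1937 kg/d.

1940 kg/d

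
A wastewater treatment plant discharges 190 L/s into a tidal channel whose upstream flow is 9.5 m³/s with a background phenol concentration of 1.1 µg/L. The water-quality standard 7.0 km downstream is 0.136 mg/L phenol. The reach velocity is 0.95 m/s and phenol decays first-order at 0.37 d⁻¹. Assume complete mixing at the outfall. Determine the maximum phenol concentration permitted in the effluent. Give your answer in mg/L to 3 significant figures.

7.10 mg/L

190 L/s = 0.19 m³/s.
1.1 µg/L = 0.0011 mg/L.
Travel time to the compliance point: t = 7000/0.95 = 7368 s = 0.08528 d; decay factor exp(−0.37·0.08528) = 0.9689.
So the concentration just after mixing may be at most 0.136/0.9689 = 0.1404 mg/L.
Mass balance: 0.1404·9.69 = 0.19·Cₑ + 9.5·0.0011.
Cₑ = (1.36 − 0.01045) / 0.19 = 7.103 mg/L.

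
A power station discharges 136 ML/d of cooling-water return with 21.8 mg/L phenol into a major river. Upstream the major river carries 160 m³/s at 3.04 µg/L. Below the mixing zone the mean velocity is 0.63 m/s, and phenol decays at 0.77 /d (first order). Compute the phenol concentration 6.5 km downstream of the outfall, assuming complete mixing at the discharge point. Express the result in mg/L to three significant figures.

0.196 mg/L

136 ML/d = 1.574 m³/s.
3.04 µg/L = 0.00304 mg/L.
After complete mixing, C₀ = (1.574·21.8 + 160·0.00304) / 161.6 = 0.2154 mg/L.
Travel time t = 6500 m / 0.63 m/s = 1.032e+04 s = 0.1194 d.
C = 0.2154·exp(−0.77·0.1194) = 0.2154·0.9122 = 0.1965 mg/L.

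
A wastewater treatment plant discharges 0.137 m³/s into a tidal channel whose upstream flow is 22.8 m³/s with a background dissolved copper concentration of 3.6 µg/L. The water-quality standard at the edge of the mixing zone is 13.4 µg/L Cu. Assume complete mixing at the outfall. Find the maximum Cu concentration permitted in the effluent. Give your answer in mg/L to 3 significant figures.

3.6 µg/L = 0.0036 mg/L.
13.4 µg/L = 0.0134 mg/L.
Mass balance: 0.0134·22.94 = 0.137·Cₑ + 22.8·0.0036.
Cₑ = (0.3074 − 0.08208) / 0.137 = 1.644 mg/L.

1.64 mg/L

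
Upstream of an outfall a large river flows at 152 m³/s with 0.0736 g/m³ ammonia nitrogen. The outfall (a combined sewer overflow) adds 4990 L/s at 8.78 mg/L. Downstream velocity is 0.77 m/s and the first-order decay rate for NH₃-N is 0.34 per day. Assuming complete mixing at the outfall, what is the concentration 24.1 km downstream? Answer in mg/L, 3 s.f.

4990 L/s = 4.99 m³/s.
After complete mixing, C₀ = (4.99·8.78 + 152·0.0736) / 157 = 0.3503 mg/L.
Travel time t = 2.41e+04 m / 0.77 m/s = 3.13e+04 s = 0.3623 d.
C = 0.3503·exp(−0.34·0.3623) = 0.3503·0.8841 = 0.3097 mg/L.

0.310 mg/L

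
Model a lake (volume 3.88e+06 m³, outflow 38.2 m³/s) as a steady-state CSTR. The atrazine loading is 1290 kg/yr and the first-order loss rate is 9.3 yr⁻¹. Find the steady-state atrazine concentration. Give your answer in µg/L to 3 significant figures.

1.04 µg/L

Outflow Q = 38.2 m³/s × 3.156e+07 s/yr = 1.206e+09 m³/yr.
Steady-state CSTR mass balance: W = Q·C + k·V·C, so C = W/(Q + kV).
Q + kV = 1.206e+09 + 9.3·3.88e+06 = 1.242e+09 m³/yr.
C = 1290/1.242e+09 = 1.039e-06 kg/m³ = 0.001039 mg/L = 1.039 µg/L.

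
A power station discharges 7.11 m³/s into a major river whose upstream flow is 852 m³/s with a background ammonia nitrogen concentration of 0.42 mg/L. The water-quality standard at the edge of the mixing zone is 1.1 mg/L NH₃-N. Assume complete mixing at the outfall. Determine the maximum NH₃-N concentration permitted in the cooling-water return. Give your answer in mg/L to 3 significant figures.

Mass balance: 1.1·859.1 = 7.11·Cₑ + 852·0.42.
Cₑ = (945 − 357.8) / 7.11 = 82.59 mg/L.

82.6 mg/L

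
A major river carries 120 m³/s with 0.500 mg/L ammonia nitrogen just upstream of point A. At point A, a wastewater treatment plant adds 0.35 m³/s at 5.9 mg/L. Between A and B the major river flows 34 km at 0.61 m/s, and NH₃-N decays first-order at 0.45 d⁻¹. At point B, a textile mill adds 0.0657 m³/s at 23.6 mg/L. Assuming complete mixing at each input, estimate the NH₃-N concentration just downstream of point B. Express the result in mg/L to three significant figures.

After input A: C = (120·0.5 + 0.35·5.9) / 120.3 = 0.5157 mg/L.
Over the 34 km reach to input B (t = 5.574e+04 s = 0.6451 d), decay gives C = 0.5157·exp(−0.45·0.6451) = 0.3858 mg/L.
After input B: C = (120.3·0.3858 + 0.0657·23.6) / 120.4 = 0.3984 mg/L.

0.398 mg/L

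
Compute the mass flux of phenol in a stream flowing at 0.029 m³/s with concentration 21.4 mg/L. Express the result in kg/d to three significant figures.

Mass flux = Q·C = 0.029 m³/s × 21.4 g/m³ = 0.6206 g/s.
= 0.6206 g/s × 86.4 = 53.62 kg/d.

53.6 kg/d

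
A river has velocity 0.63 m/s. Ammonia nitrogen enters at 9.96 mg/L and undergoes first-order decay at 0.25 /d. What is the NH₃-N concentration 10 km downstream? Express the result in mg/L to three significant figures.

9.51 mg/L

Travel time t = 10 km / 0.63 m/s = 1e+04/0.63 = 1.587e+04 s = 0.1837 d.
First-order decay: C = 9.96·exp(−0.25·0.1837) = 9.96·0.9551 = 9.513 mg/L.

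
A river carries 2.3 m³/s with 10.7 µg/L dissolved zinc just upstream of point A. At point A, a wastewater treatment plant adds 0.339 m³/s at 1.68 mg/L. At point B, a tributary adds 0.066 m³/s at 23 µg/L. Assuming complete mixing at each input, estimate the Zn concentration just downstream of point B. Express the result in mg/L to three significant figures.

0.220 mg/L

10.7 µg/L = 0.0107 mg/L.
After input A: C = (2.3·0.0107 + 0.339·1.68) / 2.639 = 0.2251 mg/L.
23 µg/L = 0.023 mg/L.
After input B: C = (2.639·0.2251 + 0.066·0.023) / 2.705 = 0.2202 mg/L.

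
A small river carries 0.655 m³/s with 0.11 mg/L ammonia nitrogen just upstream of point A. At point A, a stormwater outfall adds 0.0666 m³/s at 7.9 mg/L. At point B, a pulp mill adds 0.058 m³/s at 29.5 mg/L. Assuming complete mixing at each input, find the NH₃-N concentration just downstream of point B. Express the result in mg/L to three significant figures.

2.96 mg/L

After input A: C = (0.655·0.11 + 0.0666·7.9) / 0.7216 = 0.829 mg/L.
After input B: C = (0.7216·0.829 + 0.058·29.5) / 0.7796 = 2.962 mg/L.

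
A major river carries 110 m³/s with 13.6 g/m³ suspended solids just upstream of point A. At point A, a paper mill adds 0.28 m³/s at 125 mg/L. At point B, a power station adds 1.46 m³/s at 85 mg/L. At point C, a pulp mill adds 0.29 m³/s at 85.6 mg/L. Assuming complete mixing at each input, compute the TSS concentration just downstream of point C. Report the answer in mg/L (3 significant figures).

After input A: C = (110·13.6 + 0.28·125) / 110.3 = 13.88 mg/L.
After input B: C = (110.3·13.88 + 1.46·85) / 111.7 = 14.81 mg/L.
After input C: C = (111.7·14.81 + 0.29·85.6) / 112 = 15 mg/L.

15.0 mg/L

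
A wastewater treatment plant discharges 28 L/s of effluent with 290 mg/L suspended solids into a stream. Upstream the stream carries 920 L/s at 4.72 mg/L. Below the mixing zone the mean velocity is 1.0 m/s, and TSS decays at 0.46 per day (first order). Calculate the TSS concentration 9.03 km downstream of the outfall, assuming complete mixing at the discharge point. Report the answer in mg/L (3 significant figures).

28 L/s = 0.028 m³/s.
920 L/s = 0.92 m³/s.
After complete mixing, C₀ = (0.028·290 + 0.92·4.72) / 0.948 = 13.15 mg/L.
Travel time t = 9030 m / 1.0 m/s = 9030 s = 0.1045 d.
C = 13.15·exp(−0.46·0.1045) = 13.15·0.9531 = 12.53 mg/L.

12.5 mg/L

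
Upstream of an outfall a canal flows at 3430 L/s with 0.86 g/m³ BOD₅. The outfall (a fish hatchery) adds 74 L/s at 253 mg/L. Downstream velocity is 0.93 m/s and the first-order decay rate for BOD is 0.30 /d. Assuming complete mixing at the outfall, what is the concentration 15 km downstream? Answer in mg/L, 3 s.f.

74 L/s = 0.074 m³/s.
3430 L/s = 3.43 m³/s.
After complete mixing, C₀ = (0.074·253 + 3.43·0.86) / 3.504 = 6.185 mg/L.
Travel time t = 1.5e+04 m / 0.93 m/s = 1.613e+04 s = 0.1867 d.
C = 6.185·exp(−0.30·0.1867) = 6.185·0.9455 = 5.848 mg/L.

5.85 mg/L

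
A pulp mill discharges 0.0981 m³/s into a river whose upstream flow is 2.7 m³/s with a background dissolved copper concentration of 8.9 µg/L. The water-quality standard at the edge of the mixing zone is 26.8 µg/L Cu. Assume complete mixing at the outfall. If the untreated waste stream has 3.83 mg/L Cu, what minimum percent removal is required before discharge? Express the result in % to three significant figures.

86.4 %

8.9 µg/L = 0.0089 mg/L.
26.8 µg/L = 0.0268 mg/L.
Mass balance: 0.0268·2.798 = 0.0981·Cₑ + 2.7·0.0089.
Cₑ = (0.07499 − 0.02403) / 0.0981 = 0.5195 mg/L.
Required removal = 1 − 0.5195/3.83 = 86.44 %.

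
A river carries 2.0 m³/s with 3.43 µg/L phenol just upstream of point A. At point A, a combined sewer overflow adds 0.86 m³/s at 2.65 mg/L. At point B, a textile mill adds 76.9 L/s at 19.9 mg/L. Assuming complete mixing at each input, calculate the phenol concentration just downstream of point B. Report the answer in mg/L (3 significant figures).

3.43 µg/L = 0.00343 mg/L.
After input A: C = (2·0.00343 + 0.86·2.65) / 2.86 = 0.7993 mg/L.
76.9 L/s = 0.0769 m³/s.
After input B: C = (2.86·0.7993 + 0.0769·19.9) / 2.937 = 1.299 mg/L.

1.30 mg/L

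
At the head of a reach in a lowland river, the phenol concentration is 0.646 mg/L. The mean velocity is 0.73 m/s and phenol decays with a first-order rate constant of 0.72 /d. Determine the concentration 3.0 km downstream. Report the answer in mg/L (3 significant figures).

Travel time t = 3.0 km / 0.73 m/s = 3000/0.73 = 4110 s = 0.04756 d.
First-order decay: C = 0.646·exp(−0.72·0.04756) = 0.646·0.9663 = 0.6243 mg/L.

0.624 mg/L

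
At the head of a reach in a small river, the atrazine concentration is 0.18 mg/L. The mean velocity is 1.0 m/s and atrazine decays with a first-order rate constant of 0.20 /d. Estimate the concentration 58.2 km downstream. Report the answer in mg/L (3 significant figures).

Travel time t = 58.2 km / 1.0 m/s = 5.82e+04/1.0 = 5.82e+04 s = 0.6736 d.
First-order decay: C = 0.18·exp(−0.20·0.6736) = 0.18·0.874 = 0.1573 mg/L.

0.157 mg/L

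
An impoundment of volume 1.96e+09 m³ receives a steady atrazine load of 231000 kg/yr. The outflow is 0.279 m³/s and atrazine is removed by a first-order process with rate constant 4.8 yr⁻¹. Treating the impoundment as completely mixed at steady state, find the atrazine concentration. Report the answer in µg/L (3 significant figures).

24.5 µg/L

Outflow Q = 0.279 m³/s × 3.156e+07 s/yr = 8.805e+06 m³/yr.
Steady-state CSTR mass balance: W = Q·C + k·V·C, so C = W/(Q + kV).
Q + kV = 8.805e+06 + 4.8·1.96e+09 = 9.417e+09 m³/yr.
C = 231000/9.417e+09 = 2.453e-05 kg/m³ = 0.02453 mg/L = 24.53 µg/L.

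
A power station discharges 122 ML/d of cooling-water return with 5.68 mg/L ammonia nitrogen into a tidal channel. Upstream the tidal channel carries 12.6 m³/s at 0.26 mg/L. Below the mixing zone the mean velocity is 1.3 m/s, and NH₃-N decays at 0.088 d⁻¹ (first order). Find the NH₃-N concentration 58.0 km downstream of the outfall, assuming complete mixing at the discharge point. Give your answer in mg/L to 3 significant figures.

0.770 mg/L

122 ML/d = 1.412 m³/s.
After complete mixing, C₀ = (1.412·5.68 + 12.6·0.26) / 14.01 = 0.8062 mg/L.
Travel time t = 5.8e+04 m / 1.3 m/s = 4.462e+04 s = 0.5164 d.
C = 0.8062·exp(−0.088·0.5164) = 0.8062·0.9556 = 0.7704 mg/L.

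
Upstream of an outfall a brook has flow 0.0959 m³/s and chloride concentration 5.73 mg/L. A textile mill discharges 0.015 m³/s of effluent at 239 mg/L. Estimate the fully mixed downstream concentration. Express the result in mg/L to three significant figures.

37.3 mg/L

By mass balance at complete mixing, C = (0.015·239 + 0.0959·5.73) / (0.015 + 0.0959) = 4.135/0.1109 = 37.28 mg/L.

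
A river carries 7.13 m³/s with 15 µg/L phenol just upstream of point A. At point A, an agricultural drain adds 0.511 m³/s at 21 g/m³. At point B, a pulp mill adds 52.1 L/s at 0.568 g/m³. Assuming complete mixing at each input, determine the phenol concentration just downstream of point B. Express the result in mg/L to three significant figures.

1.41 mg/L

15 µg/L = 0.015 mg/L.
After input A: C = (7.13·0.015 + 0.511·21) / 7.641 = 1.418 mg/L.
52.1 L/s = 0.0521 m³/s.
After input B: C = (7.641·1.418 + 0.0521·0.568) / 7.693 = 1.413 mg/L.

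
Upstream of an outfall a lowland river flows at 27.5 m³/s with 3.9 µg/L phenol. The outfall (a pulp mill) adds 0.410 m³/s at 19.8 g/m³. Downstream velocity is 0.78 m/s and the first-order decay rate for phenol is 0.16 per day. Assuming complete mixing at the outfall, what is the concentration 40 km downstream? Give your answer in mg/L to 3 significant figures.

0.268 mg/L

3.9 µg/L = 0.0039 mg/L.
After complete mixing, C₀ = (0.41·19.8 + 27.5·0.0039) / 27.91 = 0.2947 mg/L.
Travel time t = 4e+04 m / 0.78 m/s = 5.128e+04 s = 0.5935 d.
C = 0.2947·exp(−0.16·0.5935) = 0.2947·0.9094 = 0.268 mg/L.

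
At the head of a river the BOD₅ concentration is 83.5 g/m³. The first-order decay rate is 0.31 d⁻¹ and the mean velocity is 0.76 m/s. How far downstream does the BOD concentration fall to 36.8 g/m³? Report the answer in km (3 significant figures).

From C = C₀·e^(−kt), t = ln(C₀/C)/k = ln(83.5/36.8)/0.31 = 0.8193/0.31 = 2.643 d.
Distance = v·t = 0.76 m/s × 2.284e+05 s = 1.736e+05 m = 173.6 km.

174 km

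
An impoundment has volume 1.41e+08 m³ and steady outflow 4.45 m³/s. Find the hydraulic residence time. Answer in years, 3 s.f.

Q = 4.45 m³/s × 3.156e+07 s/yr = 1.404e+08 m³/yr.
Hydraulic residence time τ = V/Q = 1.41e+08/1.404e+08 = 1.004 yr.

1.00 yr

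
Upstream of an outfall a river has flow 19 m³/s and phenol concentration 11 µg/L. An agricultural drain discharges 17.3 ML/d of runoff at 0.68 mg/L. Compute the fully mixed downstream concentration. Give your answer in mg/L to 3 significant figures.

17.3 ML/d = 0.2002 m³/s.
11 µg/L = 0.011 mg/L.
By mass balance at complete mixing, C = (0.2002·0.68 + 19·0.011) / (0.2002 + 19) = 0.3452/19.2 = 0.01798 mg/L.

0.0180 mg/L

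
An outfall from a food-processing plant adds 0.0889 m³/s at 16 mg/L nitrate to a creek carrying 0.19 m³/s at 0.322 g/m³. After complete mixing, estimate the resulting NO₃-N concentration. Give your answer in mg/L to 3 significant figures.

Conservation of mass across the mixing zone: C = (0.0889·16 + 0.19·0.322) / (0.0889 + 0.19) = 1.484/0.2789 = 5.319 mg/L.

5.32 mg/L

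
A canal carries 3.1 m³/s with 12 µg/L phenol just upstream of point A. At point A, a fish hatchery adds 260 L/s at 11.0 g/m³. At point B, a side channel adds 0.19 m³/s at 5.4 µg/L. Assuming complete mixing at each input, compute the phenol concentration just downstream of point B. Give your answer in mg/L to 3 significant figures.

0.816 mg/L

12 µg/L = 0.012 mg/L.
260 L/s = 0.26 m³/s.
After input A: C = (3.1·0.012 + 0.26·11) / 3.36 = 0.8623 mg/L.
5.4 µg/L = 0.0054 mg/L.
After input B: C = (3.36·0.8623 + 0.19·0.0054) / 3.55 = 0.8164 mg/L.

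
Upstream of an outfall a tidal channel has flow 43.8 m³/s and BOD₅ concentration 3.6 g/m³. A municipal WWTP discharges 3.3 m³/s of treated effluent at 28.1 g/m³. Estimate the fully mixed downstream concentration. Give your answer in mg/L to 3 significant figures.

5.32 mg/L

By mass balance at complete mixing, C = (3.3·28.1 + 43.8·3.6) / (3.3 + 43.8) = 250.4/47.1 = 5.317 mg/L.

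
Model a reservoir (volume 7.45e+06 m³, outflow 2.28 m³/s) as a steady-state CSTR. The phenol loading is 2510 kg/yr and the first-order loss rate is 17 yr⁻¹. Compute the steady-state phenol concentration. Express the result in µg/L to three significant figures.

12.6 µg/L

Outflow Q = 2.28 m³/s × 3.156e+07 s/yr = 7.195e+07 m³/yr.
Steady-state CSTR mass balance: W = Q·C + k·V·C, so C = W/(Q + kV).
Q + kV = 7.195e+07 + 17·7.45e+06 = 1.986e+08 m³/yr.
C = 2510/1.986e+08 = 1.264e-05 kg/m³ = 0.01264 mg/L = 12.64 µg/L.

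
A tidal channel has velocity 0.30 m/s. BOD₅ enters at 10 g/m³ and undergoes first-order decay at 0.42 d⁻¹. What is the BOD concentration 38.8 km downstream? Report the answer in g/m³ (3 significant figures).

5.33 g/m³

Travel time t = 38.8 km / 0.30 m/s = 3.88e+04/0.30 = 1.293e+05 s = 1.497 d.
First-order decay: C = 10·exp(−0.42·1.497) = 10·0.5333 = 5.333 g/m³.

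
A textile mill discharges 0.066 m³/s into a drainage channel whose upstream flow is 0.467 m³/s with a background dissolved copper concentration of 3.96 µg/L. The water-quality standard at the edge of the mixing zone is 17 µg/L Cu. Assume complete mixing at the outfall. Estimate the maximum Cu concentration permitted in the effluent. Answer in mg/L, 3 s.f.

0.109 mg/L

3.96 µg/L = 0.00396 mg/L.
17 µg/L = 0.017 mg/L.
Mass balance: 0.017·0.533 = 0.066·Cₑ + 0.467·0.00396.
Cₑ = (0.009061 − 0.001849) / 0.066 = 0.1093 mg/L.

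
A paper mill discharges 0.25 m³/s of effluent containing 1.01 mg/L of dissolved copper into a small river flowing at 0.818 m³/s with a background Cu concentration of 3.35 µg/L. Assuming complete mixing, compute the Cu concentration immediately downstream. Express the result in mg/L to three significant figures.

0.239 mg/L

3.35 µg/L = 0.00335 mg/L.
Conservation of mass across the mixing zone: C = (0.25·1.01 + 0.818·0.00335) / (0.25 + 0.818) = 0.2552/1.068 = 0.239 mg/L.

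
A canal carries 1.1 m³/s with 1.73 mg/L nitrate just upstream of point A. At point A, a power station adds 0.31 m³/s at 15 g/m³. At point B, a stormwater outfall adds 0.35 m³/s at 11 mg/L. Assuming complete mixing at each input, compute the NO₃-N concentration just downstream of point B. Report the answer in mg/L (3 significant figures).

After input A: C = (1.1·1.73 + 0.31·15) / 1.41 = 4.648 mg/L.
After input B: C = (1.41·4.648 + 0.35·11) / 1.76 = 5.911 mg/L.

5.91 mg/L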